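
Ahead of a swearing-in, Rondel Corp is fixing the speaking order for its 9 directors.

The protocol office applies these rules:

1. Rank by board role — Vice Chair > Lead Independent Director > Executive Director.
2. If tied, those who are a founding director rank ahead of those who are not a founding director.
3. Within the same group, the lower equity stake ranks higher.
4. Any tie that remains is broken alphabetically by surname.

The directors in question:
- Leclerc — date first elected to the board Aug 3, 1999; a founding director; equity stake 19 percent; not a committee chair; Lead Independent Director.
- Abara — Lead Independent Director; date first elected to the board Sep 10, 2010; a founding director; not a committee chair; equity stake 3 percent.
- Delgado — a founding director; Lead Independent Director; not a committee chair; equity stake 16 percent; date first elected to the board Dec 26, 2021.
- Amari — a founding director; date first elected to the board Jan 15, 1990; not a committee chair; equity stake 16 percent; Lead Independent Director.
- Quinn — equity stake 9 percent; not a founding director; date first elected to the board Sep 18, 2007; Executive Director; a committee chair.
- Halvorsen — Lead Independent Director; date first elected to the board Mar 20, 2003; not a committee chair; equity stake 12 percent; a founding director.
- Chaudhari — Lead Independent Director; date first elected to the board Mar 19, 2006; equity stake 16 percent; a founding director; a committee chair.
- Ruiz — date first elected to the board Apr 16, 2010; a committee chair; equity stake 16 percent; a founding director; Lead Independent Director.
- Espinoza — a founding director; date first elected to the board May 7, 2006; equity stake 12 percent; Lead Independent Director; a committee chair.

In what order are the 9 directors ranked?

By board role: Abara, Espinoza, Halvorsen, Amari, Chaudhari, Delgado, Ruiz and Leclerc (Lead Independent Director); then Quinn (Executive Director).
Abara, Espinoza, Halvorsen, Amari, Chaudhari, Delgado, Ruiz and Leclerc are each a founding director, so the next rule applies.
Among Abara, Espinoza, Halvorsen, Amari, Chaudhari, Delgado, Ruiz and Leclerc, by equity stake (lower first): Abara (3 percent) before Espinoza and Halvorsen (12 percent) before Amari, Chaudhari, Delgado and Ruiz (16 percent) before Leclerc (19 percent).
Among Espinoza and Halvorsen, alphabetically by surname: Espinoza before Halvorsen.
Among Amari, Chaudhari, Delgado and Ruiz, alphabetically by surname: Amari before Chaudhari before Delgado before Ruiz.
Full order: Abara, Espinoza, Halvorsen, Amari, Chaudhari, Delgado, Ruiz, Leclerc, Quinn.

Abara, Espinoza, Halvorsen, Amari, Chaudhari, Delgado, Ruiz, Leclerc, Quinn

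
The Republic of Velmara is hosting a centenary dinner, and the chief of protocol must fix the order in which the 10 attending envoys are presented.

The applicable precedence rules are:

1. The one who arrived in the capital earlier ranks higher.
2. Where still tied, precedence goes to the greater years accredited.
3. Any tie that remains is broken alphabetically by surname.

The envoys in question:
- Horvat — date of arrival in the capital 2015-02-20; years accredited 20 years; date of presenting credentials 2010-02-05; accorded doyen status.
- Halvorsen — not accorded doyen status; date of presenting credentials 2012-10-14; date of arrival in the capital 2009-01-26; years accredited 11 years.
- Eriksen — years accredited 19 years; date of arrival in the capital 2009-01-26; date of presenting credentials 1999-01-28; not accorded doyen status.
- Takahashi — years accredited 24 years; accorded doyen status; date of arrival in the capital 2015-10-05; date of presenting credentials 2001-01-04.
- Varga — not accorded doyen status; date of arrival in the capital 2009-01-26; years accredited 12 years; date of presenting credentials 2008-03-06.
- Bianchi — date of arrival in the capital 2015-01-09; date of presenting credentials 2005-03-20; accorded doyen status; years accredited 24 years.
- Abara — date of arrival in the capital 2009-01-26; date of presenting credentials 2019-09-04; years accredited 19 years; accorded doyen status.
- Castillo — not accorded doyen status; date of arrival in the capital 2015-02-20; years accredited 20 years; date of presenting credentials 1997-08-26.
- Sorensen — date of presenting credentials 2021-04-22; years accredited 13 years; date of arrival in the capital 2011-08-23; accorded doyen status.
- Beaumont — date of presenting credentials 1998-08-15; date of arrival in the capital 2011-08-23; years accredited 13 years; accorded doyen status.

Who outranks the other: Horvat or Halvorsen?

Halvorsen

By date of arrival in the capital (earlier first): Abara, Eriksen, Varga and Halvorsen (each 2009-01-26); then Beaumont and Sorensen (both 2011-08-23); then Bianchi (2015-01-09); then Castillo and Horvat (both 2015-02-20); then Takahashi (2015-10-05).
Among Abara, Eriksen, Varga and Halvorsen, by years accredited (higher first): Abara and Eriksen (19 years) before Varga (12 years) before Halvorsen (11 years).
Among Abara and Eriksen, alphabetically by surname: Abara before Eriksen.
Beaumont and Sorensen both have years accredited 13 years, so the next rule applies.
Among Beaumont and Sorensen, alphabetically by surname: Beaumont before Sorensen.
Castillo and Horvat both have years accredited 20 years, so the next rule applies.
Among Castillo and Horvat, alphabetically by surname: Castillo before Horvat.
So Halvorsen takes precedence.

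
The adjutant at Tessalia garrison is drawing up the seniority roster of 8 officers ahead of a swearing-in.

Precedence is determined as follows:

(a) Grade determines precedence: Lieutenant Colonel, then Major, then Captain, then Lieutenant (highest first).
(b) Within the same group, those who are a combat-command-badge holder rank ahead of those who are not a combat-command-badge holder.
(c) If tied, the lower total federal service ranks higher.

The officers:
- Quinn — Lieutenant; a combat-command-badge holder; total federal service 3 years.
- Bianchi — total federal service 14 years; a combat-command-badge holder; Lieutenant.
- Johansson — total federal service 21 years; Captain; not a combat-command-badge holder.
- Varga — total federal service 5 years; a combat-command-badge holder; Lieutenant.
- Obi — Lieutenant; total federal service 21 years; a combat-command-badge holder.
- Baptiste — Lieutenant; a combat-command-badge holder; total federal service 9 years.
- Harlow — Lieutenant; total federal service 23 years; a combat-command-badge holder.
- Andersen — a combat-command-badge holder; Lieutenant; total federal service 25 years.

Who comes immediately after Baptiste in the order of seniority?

Bianchi

By grade: Johansson (Captain); then Quinn, Varga, Baptiste, Bianchi, Obi, Harlow and Andersen (Lieutenant).
Quinn, Varga, Baptiste, Bianchi, Obi, Harlow and Andersen are each a combat-command-badge holder, so the next rule applies.
Among Quinn, Varga, Baptiste, Bianchi, Obi, Harlow and Andersen, by total federal service (lower first): Quinn (3 years) before Varga (5 years) before Baptiste (9 years) before Bianchi (14 years) before Obi (21 years) before Harlow (23 years) before Andersen (25 years).
Order: Johansson, Quinn, Varga, Baptiste, Bianchi, Obi, Harlow, Andersen.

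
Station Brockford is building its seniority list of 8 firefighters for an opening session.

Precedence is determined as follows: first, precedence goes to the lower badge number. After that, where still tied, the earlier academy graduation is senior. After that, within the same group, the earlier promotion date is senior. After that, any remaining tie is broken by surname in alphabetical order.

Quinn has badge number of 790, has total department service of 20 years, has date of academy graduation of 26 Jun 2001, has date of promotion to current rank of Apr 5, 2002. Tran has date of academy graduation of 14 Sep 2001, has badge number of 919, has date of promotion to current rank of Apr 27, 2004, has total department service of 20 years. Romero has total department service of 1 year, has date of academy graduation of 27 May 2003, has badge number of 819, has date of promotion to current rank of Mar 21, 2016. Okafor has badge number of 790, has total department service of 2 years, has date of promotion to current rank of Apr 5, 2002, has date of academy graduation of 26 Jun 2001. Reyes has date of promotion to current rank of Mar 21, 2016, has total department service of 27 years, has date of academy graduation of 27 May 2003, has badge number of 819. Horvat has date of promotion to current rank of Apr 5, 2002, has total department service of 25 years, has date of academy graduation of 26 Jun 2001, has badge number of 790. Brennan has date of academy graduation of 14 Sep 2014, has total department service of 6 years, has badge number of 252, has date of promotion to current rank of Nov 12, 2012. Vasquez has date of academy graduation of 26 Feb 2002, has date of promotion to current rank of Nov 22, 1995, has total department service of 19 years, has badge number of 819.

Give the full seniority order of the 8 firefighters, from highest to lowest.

By badge number (lower first): Brennan (252); then Horvat, Okafor and Quinn (each 790); then Vasquez, Reyes and Romero (each 819); then Tran (919).
Horvat, Okafor and Quinn all have date of academy graduation 26 Jun 2001, so the next rule applies.
Horvat, Okafor and Quinn all have date of promotion to current rank Apr 5, 2002, so the next rule applies.
Among Horvat, Okafor and Quinn, alphabetically by surname: Horvat before Okafor before Quinn.
Among Vasquez, Reyes and Romero, by date of academy graduation (earlier first): Vasquez (26 Feb 2002) before Reyes and Romero (27 May 2003).
Reyes and Romero both have date of promotion to current rank Mar 21, 2016, so the next rule applies.
Among Reyes and Romero, alphabetically by surname: Reyes before Romero.
Full order: Brennan, Horvat, Okafor, Quinn, Vasquez, Reyes, Romero, Tran.

Brennan, Horvat, Okafor, Quinn, Vasquez, Reyes, Romero, Tran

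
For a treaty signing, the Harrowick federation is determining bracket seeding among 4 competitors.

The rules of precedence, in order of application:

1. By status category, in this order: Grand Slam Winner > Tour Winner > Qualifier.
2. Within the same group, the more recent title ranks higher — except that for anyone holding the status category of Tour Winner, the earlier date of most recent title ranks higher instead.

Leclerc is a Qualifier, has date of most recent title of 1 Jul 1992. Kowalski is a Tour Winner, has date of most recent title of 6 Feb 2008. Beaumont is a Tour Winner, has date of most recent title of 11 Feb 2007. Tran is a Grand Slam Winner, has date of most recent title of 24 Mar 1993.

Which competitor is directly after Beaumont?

By status category: Tran (Grand Slam Winner); then Beaumont and Kowalski (Tour Winner); then Leclerc (Qualifier).
Among Beaumont and Kowalski, by date of most recent title (earlier first) (reversed rule for this group): Beaumont (11 Feb 2007) before Kowalski (6 Feb 2008).
Order: Tran, Beaumont, Kowalski, Leclerc.

Kowalski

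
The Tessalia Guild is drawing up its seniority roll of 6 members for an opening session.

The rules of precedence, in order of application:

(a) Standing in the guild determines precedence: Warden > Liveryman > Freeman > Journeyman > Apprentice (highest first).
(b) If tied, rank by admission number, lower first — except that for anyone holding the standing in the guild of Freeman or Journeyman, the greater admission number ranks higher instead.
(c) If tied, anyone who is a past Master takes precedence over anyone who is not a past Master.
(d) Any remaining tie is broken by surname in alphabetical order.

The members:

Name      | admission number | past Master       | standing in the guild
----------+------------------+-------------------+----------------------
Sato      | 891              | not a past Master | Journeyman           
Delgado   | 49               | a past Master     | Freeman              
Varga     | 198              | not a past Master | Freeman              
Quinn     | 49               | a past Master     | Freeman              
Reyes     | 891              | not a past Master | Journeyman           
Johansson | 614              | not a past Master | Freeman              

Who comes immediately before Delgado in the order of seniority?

Varga

By standing in the guild: Johansson, Varga, Delgado and Quinn (Freeman); then Reyes and Sato (Journeyman).
Among Johansson, Varga, Delgado and Quinn, by admission number (higher first) (reversed rule for this group): Johansson (614) before Varga (198) before Delgado and Quinn (49).
Delgado and Quinn are each a past Master, so the next rule applies.
Among Delgado and Quinn, alphabetically by surname: Delgado before Quinn.
Reyes and Sato both have admission number 891, so the next rule applies.
Reyes and Sato are each not a past Master, so the next rule applies.
Among Reyes and Sato, alphabetically by surname: Reyes before Sato.
Order: Johansson, Varga, Delgado, Quinn, Reyes, Sato.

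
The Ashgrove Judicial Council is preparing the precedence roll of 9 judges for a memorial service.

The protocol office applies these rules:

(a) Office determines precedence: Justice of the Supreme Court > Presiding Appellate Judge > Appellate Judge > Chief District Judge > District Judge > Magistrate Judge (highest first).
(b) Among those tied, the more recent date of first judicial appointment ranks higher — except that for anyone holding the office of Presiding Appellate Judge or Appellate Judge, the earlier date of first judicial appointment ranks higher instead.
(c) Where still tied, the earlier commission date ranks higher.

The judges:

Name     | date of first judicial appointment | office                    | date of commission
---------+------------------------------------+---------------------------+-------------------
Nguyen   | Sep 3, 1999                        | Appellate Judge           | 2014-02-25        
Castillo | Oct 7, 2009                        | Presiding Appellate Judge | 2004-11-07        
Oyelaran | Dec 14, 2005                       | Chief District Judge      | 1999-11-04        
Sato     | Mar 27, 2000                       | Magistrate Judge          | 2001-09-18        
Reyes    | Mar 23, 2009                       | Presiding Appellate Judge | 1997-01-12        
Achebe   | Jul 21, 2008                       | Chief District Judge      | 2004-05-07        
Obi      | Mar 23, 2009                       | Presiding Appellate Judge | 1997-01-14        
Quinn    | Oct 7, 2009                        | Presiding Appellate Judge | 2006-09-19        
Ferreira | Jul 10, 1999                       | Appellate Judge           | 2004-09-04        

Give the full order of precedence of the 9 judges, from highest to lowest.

By office: Reyes, Obi, Castillo and Quinn (Presiding Appellate Judge); then Ferreira and Nguyen (Appellate Judge); then Achebe and Oyelaran (Chief District Judge); then Sato (Magistrate Judge).
Among Reyes, Obi, Castillo and Quinn, by date of first judicial appointment (earlier first) (reversed rule for this group): Reyes and Obi (Mar 23, 2009) before Castillo and Quinn (Oct 7, 2009).
Among Reyes and Obi, by date of commission (earlier first): Reyes (1997-01-12) before Obi (1997-01-14).
Among Castillo and Quinn, by date of commission (earlier first): Castillo (2004-11-07) before Quinn (2006-09-19).
Among Ferreira and Nguyen, by date of first judicial appointment (earlier first) (reversed rule for this group): Ferreira (Jul 10, 1999) before Nguyen (Sep 3, 1999).
Among Achebe and Oyelaran, by date of first judicial appointment (later first): Achebe (Jul 21, 2008) before Oyelaran (Dec 14, 2005).
Full order: Reyes, Obi, Castillo, Quinn, Ferreira, Nguyen, Achebe, Oyelaran, Sato.

Reyes, Obi, Castillo, Quinn, Ferreira, Nguyen, Achebe, Oyelaran, Sato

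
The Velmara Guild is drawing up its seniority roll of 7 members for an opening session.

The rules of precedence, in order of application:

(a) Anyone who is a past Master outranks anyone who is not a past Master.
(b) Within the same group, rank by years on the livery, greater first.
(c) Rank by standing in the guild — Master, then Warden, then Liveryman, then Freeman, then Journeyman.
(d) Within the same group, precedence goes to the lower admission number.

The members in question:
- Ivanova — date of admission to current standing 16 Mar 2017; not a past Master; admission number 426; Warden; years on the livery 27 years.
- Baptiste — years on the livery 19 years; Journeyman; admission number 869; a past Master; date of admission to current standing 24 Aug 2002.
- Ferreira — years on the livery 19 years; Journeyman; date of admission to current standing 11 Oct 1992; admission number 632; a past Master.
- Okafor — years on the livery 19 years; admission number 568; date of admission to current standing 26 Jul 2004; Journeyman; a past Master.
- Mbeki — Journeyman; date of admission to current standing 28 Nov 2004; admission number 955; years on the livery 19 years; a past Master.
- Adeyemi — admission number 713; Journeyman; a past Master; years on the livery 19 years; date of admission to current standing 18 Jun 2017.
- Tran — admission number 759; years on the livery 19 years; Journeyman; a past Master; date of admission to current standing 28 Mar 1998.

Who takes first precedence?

Okafor

By the first rule: Okafor, Ferreira, Adeyemi, Tran, Baptiste and Mbeki (each a past Master); then Ivanova (not a past Master).
Okafor, Ferreira, Adeyemi, Tran, Baptiste and Mbeki all have years on the livery 19 years, so the next rule applies.
Okafor, Ferreira, Adeyemi, Tran, Baptiste and Mbeki are each Journeyman, so the next rule applies.
Among Okafor, Ferreira, Adeyemi, Tran, Baptiste and Mbeki, by admission number (lower first): Okafor (568) before Ferreira (632) before Adeyemi (713) before Tran (759) before Baptiste (869) before Mbeki (955).
Order: Okafor, Ferreira, Adeyemi, Tran, Baptiste, Mbeki, Ivanova.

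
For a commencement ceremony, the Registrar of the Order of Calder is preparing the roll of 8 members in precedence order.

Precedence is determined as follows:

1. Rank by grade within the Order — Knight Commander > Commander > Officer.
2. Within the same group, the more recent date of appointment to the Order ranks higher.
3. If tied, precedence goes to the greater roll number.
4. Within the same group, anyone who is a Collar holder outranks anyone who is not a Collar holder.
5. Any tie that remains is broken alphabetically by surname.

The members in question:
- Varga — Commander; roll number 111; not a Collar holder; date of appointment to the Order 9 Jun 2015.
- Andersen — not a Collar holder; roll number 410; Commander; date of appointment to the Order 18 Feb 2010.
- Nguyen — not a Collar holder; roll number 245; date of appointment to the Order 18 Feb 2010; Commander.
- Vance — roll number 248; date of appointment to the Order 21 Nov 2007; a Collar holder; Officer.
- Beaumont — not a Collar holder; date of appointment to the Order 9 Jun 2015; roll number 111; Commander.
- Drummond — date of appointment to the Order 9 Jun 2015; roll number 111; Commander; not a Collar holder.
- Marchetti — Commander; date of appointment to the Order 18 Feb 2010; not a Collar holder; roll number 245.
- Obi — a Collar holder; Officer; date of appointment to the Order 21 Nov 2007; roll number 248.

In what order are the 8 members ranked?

By grade within the Order: Beaumont, Drummond, Varga, Andersen, Marchetti and Nguyen (Commander); then Obi and Vance (Officer).
Among Beaumont, Drummond, Varga, Andersen, Marchetti and Nguyen, by date of appointment to the Order (later first): Beaumont, Drummond and Varga (9 Jun 2015) before Andersen, Marchetti and Nguyen (18 Feb 2010).
Beaumont, Drummond and Varga all have roll number 111, so the next rule applies.
Beaumont, Drummond and Varga are each not a Collar holder, so the next rule applies.
Among Beaumont, Drummond and Varga, alphabetically by surname: Beaumont before Drummond before Varga.
Among Andersen, Marchetti and Nguyen, by roll number (higher first): Andersen (410) before Marchetti and Nguyen (245).
Marchetti and Nguyen are each not a Collar holder, so the next rule applies.
Among Marchetti and Nguyen, alphabetically by surname: Marchetti before Nguyen.
Obi and Vance both have date of appointment to the Order 21 Nov 2007, so the next rule applies.
Obi and Vance both have roll number 248, so the next rule applies.
Obi and Vance are each a Collar holder, so the next rule applies.
Among Obi and Vance, alphabetically by surname: Obi before Vance.
Full order: Beaumont, Drummond, Varga, Andersen, Marchetti, Nguyen, Obi, Vance.

Beaumont, Drummond, Varga, Andersen, Marchetti, Nguyen, Obi, Vance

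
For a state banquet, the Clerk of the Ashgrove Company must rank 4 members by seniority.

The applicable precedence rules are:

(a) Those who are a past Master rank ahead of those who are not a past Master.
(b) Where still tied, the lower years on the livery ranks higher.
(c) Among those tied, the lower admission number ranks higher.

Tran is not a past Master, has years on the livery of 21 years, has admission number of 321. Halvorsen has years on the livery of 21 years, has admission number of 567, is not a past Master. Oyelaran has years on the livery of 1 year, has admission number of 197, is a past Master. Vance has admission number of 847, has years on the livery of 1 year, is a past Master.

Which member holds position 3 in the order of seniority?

Tran

By the first rule: Oyelaran and Vance (both a past Master); then Tran and Halvorsen (both not a past Master).
Oyelaran and Vance both have years on the livery 1 year, so the next rule applies.
Among Oyelaran and Vance, by admission number (lower first): Oyelaran (197) before Vance (847).
Tran and Halvorsen both have years on the livery 21 years, so the next rule applies.
Among Tran and Halvorsen, by admission number (lower first): Tran (321) before Halvorsen (567).
Order: Oyelaran, Vance, Tran, Halvorsen.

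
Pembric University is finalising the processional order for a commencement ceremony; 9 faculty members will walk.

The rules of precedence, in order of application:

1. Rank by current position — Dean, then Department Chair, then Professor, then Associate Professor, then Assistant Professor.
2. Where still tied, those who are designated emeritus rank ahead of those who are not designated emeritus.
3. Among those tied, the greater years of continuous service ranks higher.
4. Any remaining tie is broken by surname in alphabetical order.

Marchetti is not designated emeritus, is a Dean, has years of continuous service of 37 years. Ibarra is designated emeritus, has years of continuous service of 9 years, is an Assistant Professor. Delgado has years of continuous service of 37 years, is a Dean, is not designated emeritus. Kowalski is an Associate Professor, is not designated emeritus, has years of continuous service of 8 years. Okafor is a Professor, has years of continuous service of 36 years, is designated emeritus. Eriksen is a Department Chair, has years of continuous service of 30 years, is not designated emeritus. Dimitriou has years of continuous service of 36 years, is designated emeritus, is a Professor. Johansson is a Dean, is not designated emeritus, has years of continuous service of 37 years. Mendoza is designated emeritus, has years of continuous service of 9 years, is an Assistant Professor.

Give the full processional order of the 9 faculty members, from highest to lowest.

By current position: Delgado, Johansson and Marchetti (Dean); then Eriksen (Department Chair); then Dimitriou and Okafor (Professor); then Kowalski (Associate Professor); then Ibarra and Mendoza (Assistant Professor).
Delgado, Johansson and Marchetti are each not designated emeritus, so the next rule applies.
Delgado, Johansson and Marchetti all have years of continuous service 37 years, so the next rule applies.
Among Delgado, Johansson and Marchetti, alphabetically by surname: Delgado before Johansson before Marchetti.
Dimitriou and Okafor are each designated emeritus, so the next rule applies.
Dimitriou and Okafor both have years of continuous service 36 years, so the next rule applies.
Among Dimitriou and Okafor, alphabetically by surname: Dimitriou before Okafor.
Ibarra and Mendoza are each designated emeritus, so the next rule applies.
Ibarra and Mendoza both have years of continuous service 9 years, so the next rule applies.
Among Ibarra and Mendoza, alphabetically by surname: Ibarra before Mendoza.
Full order: Delgado, Johansson, Marchetti, Eriksen, Dimitriou, Okafor, Kowalski, Ibarra, Mendoza.

Delgado, Johansson, Marchetti, Eriksen, Dimitriou, Okafor, Kowalski, Ibarra, Mendoza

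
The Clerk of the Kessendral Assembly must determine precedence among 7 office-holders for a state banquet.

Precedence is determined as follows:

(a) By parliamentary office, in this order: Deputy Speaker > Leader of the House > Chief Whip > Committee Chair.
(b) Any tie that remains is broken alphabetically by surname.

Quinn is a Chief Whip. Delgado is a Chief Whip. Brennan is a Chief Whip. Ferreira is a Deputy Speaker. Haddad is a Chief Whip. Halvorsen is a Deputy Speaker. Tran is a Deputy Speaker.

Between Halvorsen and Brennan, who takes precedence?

By parliamentary office: Ferreira, Halvorsen and Tran (Deputy Speaker); then Brennan, Delgado, Haddad and Quinn (Chief Whip).
Among Ferreira, Halvorsen and Tran, alphabetically by surname: Ferreira before Halvorsen before Tran.
Among Brennan, Delgado, Haddad and Quinn, alphabetically by surname: Brennan before Delgado before Haddad before Quinn.
So Halvorsen takes precedence.

Halvorsen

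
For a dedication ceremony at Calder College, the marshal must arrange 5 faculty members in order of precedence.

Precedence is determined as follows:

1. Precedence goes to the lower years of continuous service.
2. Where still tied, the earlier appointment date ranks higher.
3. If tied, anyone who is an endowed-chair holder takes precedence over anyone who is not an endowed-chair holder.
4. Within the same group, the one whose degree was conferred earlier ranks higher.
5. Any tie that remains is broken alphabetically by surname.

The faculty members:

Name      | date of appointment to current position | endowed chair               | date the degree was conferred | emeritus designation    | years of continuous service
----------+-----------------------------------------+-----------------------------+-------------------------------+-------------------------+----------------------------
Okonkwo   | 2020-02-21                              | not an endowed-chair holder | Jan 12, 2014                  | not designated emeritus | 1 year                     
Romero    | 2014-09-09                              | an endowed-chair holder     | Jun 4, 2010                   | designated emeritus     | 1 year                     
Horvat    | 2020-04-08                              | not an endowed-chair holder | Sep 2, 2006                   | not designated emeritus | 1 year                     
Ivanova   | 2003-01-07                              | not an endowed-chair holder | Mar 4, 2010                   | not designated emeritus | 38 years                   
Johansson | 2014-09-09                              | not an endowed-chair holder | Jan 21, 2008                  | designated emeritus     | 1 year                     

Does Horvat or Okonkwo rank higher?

By years of continuous service (lower first): Romero, Johansson, Okonkwo and Horvat (each 1 year); then Ivanova (38 years).
Among Romero, Johansson, Okonkwo and Horvat, by date of appointment to current position (earlier first): Romero and Johansson (2014-09-09) before Okonkwo (2020-02-21) before Horvat (2020-04-08).
Among Romero and Johansson, an endowed-chair holder before not an endowed-chair holder: Romero (an endowed-chair holder) before Johansson (not an endowed-chair holder).
So Okonkwo takes precedence.

Okonkwo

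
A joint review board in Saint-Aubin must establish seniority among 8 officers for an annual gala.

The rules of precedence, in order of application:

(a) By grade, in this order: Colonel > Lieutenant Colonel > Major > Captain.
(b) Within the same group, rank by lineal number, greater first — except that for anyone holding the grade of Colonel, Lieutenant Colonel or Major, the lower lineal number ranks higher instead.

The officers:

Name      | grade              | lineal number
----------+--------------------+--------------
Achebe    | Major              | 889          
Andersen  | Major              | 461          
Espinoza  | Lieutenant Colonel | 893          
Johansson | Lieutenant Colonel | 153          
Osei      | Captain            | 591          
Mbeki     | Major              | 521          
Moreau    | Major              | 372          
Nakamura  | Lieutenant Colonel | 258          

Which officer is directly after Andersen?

By grade: Johansson, Nakamura and Espinoza (Lieutenant Colonel); then Moreau, Andersen, Mbeki and Achebe (Major); then Osei (Captain).
Among Johansson, Nakamura and Espinoza, by lineal number (lower first) (reversed rule for this group): Johansson (153) before Nakamura (258) before Espinoza (893).
Among Moreau, Andersen, Mbeki and Achebe, by lineal number (lower first) (reversed rule for this group): Moreau (372) before Andersen (461) before Mbeki (521) before Achebe (889).
Order: Johansson, Nakamura, Espinoza, Moreau, Andersen, Mbeki, Achebe, Osei.

Mbeki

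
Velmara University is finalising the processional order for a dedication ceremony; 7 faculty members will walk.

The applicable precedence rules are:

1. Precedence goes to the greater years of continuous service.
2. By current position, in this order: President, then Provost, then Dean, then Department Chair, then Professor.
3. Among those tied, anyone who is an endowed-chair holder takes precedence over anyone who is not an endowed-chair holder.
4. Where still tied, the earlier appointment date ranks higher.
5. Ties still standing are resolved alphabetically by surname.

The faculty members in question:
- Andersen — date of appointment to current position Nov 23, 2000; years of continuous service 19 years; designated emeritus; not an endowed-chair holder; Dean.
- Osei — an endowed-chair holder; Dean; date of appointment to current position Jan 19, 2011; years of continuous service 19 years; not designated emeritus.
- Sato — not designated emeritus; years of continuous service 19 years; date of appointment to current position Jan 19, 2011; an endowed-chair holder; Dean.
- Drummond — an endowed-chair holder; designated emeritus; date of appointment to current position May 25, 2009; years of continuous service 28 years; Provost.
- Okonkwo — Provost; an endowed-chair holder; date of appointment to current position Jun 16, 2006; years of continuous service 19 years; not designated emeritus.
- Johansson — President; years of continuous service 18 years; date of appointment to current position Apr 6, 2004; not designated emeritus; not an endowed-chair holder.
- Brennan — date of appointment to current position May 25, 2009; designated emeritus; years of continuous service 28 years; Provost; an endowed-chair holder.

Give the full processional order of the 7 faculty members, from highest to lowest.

By years of continuous service (higher first): Brennan and Drummond (both 28 years); then Okonkwo, Osei, Sato and Andersen (each 19 years); then Johansson (18 years).
Brennan and Drummond are each Provost, so the next rule applies.
Brennan and Drummond are each an endowed-chair holder, so the next rule applies.
Brennan and Drummond both have date of appointment to current position May 25, 2009, so the next rule applies.
Among Brennan and Drummond, alphabetically by surname: Brennan before Drummond.
Among Okonkwo, Osei, Sato and Andersen, by current position: Okonkwo (Provost) before Osei, Sato and Andersen (Dean).
Among Osei, Sato and Andersen, an endowed-chair holder before not an endowed-chair holder: Osei and Sato (an endowed-chair holder) before Andersen (not an endowed-chair holder).
Osei and Sato both have date of appointment to current position Jan 19, 2011, so the next rule applies.
Among Osei and Sato, alphabetically by surname: Osei before Sato.
Full order: Brennan, Drummond, Okonkwo, Osei, Sato, Andersen, Johansson.

Brennan, Drummond, Okonkwo, Osei, Sato, Andersen, Johansson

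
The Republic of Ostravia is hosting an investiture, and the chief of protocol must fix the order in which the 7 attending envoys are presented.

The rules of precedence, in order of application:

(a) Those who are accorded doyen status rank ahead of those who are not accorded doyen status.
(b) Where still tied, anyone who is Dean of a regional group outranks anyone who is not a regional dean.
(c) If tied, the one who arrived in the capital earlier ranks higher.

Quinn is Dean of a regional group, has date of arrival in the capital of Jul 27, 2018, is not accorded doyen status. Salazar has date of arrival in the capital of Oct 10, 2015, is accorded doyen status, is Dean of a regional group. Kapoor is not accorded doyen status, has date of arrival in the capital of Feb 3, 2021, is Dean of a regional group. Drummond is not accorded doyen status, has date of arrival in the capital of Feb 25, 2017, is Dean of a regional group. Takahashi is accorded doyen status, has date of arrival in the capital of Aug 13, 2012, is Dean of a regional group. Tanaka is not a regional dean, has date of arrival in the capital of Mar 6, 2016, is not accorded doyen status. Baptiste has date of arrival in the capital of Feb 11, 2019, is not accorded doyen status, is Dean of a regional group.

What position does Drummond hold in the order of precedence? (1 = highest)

By the first rule: Takahashi and Salazar (both accorded doyen status); then Drummond, Quinn, Baptiste, Kapoor and Tanaka (each not accorded doyen status).
Takahashi and Salazar are each Dean of a regional group, so the next rule applies.
Among Takahashi and Salazar, by date of arrival in the capital (earlier first): Takahashi (Aug 13, 2012) before Salazar (Oct 10, 2015).
Among Drummond, Quinn, Baptiste, Kapoor and Tanaka, Dean of a regional group before not a regional dean: Drummond, Quinn, Baptiste and Kapoor (Dean of a regional group) before Tanaka (not a regional dean).
Among Drummond, Quinn, Baptiste and Kapoor, by date of arrival in the capital (earlier first): Drummond (Feb 25, 2017) before Quinn (Jul 27, 2018) before Baptiste (Feb 11, 2019) before Kapoor (Feb 3, 2021).
Order: Takahashi, Salazar, Drummond, Quinn, Baptiste, Kapoor, Tanaka. So position 3.

3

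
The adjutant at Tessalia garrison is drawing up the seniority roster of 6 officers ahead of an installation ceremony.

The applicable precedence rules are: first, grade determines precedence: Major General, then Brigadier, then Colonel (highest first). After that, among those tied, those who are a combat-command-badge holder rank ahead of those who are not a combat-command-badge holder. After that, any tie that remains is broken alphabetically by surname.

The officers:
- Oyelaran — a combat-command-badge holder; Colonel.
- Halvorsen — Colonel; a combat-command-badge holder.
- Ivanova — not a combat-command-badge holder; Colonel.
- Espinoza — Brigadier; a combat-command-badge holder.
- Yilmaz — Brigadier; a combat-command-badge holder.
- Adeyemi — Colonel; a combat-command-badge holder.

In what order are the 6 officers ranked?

Espinoza, Yilmaz, Adeyemi, Halvorsen, Oyelaran, Ivanova

By grade: Espinoza and Yilmaz (Brigadier); then Adeyemi, Halvorsen, Oyelaran and Ivanova (Colonel).
Espinoza and Yilmaz are each a combat-command-badge holder, so the next rule applies.
Among Espinoza and Yilmaz, alphabetically by surname: Espinoza before Yilmaz.
Among Adeyemi, Halvorsen, Oyelaran and Ivanova, a combat-command-badge holder before not a combat-command-badge holder: Adeyemi, Halvorsen and Oyelaran (a combat-command-badge holder) before Ivanova (not a combat-command-badge holder).
Among Adeyemi, Halvorsen and Oyelaran, alphabetically by surname: Adeyemi before Halvorsen before Oyelaran.
Full order: Espinoza, Yilmaz, Adeyemi, Halvorsen, Oyelaran, Ivanova.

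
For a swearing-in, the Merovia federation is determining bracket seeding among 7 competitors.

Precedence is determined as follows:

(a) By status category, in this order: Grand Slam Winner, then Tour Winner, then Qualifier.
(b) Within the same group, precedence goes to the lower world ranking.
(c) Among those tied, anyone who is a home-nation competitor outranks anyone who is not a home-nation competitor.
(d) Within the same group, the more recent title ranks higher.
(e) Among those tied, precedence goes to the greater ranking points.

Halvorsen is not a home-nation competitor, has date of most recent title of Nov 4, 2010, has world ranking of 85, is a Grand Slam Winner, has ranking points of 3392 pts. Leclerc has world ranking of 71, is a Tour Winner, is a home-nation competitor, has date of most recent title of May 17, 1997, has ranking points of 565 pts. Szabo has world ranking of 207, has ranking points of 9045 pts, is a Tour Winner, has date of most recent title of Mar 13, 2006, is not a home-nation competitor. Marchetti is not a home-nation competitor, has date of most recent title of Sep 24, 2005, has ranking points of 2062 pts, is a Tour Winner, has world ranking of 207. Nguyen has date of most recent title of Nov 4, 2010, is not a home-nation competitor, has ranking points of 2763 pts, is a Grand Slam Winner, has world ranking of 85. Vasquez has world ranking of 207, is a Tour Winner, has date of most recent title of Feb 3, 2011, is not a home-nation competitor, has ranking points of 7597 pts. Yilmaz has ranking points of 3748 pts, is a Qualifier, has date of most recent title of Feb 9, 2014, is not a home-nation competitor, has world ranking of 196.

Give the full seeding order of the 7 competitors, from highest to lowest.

By status category: Halvorsen and Nguyen (Grand Slam Winner); then Leclerc, Vasquez, Szabo and Marchetti (Tour Winner); then Yilmaz (Qualifier).
Halvorsen and Nguyen both have world ranking 85, so the next rule applies.
Halvorsen and Nguyen are each not a home-nation competitor, so the next rule applies.
Halvorsen and Nguyen both have date of most recent title Nov 4, 2010, so the next rule applies.
Among Halvorsen and Nguyen, by ranking points (higher first): Halvorsen (3392 pts) before Nguyen (2763 pts).
Among Leclerc, Vasquez, Szabo and Marchetti, by world ranking (lower first): Leclerc (71) before Vasquez, Szabo and Marchetti (207).
Vasquez, Szabo and Marchetti are each not a home-nation competitor, so the next rule applies.
Among Vasquez, Szabo and Marchetti, by date of most recent title (later first): Vasquez (Feb 3, 2011) before Szabo (Mar 13, 2006) before Marchetti (Sep 24, 2005).
Full order: Halvorsen, Nguyen, Leclerc, Vasquez, Szabo, Marchetti, Yilmaz.

Halvorsen, Nguyen, Leclerc, Vasquez, Szabo, Marchetti, Yilmaz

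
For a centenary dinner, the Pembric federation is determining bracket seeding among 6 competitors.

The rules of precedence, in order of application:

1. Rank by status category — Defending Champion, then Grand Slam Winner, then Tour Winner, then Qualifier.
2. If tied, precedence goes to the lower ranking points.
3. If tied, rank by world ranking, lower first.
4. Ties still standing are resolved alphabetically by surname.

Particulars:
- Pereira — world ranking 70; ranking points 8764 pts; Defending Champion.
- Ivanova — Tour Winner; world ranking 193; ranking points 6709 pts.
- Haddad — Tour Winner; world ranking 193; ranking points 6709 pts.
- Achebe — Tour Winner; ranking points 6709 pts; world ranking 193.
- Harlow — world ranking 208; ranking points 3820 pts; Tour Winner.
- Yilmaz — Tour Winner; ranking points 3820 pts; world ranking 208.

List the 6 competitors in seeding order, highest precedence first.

By status category: Pereira (Defending Champion); then Harlow, Yilmaz, Achebe, Haddad and Ivanova (Tour Winner).
Among Harlow, Yilmaz, Achebe, Haddad and Ivanova, by ranking points (lower first): Harlow and Yilmaz (3820 pts) before Achebe, Haddad and Ivanova (6709 pts).
Harlow and Yilmaz both have world ranking 208, so the next rule applies.
Among Harlow and Yilmaz, alphabetically by surname: Harlow before Yilmaz.
Achebe, Haddad and Ivanova all have world ranking 193, so the next rule applies.
Among Achebe, Haddad and Ivanova, alphabetically by surname: Achebe before Haddad before Ivanova.
Full order: Pereira, Harlow, Yilmaz, Achebe, Haddad, Ivanova.

Pereira, Harlow, Yilmaz, Achebe, Haddad, Ivanova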